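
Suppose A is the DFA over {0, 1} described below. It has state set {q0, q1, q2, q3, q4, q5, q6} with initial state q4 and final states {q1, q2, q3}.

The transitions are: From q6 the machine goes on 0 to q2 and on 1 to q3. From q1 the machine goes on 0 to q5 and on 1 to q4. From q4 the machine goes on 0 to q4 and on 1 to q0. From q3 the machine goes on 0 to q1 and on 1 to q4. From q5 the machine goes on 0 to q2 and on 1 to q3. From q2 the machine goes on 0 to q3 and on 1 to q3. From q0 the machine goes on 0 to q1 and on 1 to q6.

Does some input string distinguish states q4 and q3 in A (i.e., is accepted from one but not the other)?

Yes

All states are reachable from the start state.
P0 = {q1,q2,q3} | {q0,q4,q5,q6}.
Refine {q1,q2,q3} on symbol 0: members go to different blocks, giving {q2,q3} and {q1}.
On input 0, block {q2,q3} splits into {q2} and {q3}.
On input 0, block {q0,q4,q5,q6} splits into {q5,q6} and {q0} and {q4}.
The partition is now stable with 6 blocks: {q2} | {q5,q6} | {q1} | {q3} | {q0} | {q4}.
q4 and q3 end up in different blocks, so they are distinguishable. For instance, the string 'ε' is accepted from only q3.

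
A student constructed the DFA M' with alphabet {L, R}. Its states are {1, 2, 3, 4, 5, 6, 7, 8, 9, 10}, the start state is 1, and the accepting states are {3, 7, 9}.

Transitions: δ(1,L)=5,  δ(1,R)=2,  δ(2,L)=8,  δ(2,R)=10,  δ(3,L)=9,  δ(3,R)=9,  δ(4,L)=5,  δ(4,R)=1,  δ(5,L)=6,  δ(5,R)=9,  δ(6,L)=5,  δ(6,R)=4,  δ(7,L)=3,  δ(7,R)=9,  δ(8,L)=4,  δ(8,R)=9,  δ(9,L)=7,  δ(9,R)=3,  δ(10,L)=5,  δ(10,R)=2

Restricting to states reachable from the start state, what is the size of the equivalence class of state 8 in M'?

Every state is reachable, so we keep all 10.
Initial partition by acceptance: {3,7,9} | {1,2,4,5,6,8,10}.
Refine {1,2,4,5,6,8,10} on symbol R: members go to different blocks, giving {1,2,4,6,10} and {5,8}.
The partition is now stable with 3 blocks: {3,7,9} | {1,2,4,6,10} | {5,8}.
State 8 belongs to the block {5,8}, which has 2 states.

2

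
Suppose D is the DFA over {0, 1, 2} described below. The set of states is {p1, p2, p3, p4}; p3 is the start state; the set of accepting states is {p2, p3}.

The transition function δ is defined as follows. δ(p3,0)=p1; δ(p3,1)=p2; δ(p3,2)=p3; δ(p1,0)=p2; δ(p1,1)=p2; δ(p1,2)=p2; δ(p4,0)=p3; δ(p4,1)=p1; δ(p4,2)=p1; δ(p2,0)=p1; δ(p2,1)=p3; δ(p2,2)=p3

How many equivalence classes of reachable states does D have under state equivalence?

Reachable states from the start: {p1,p2,p3}. Unreachable: {p4} — drop them.
Initial partition by acceptance: {p2,p3} | {p1}.
The partition is now stable with 2 blocks: {p2,p3} | {p1}.

2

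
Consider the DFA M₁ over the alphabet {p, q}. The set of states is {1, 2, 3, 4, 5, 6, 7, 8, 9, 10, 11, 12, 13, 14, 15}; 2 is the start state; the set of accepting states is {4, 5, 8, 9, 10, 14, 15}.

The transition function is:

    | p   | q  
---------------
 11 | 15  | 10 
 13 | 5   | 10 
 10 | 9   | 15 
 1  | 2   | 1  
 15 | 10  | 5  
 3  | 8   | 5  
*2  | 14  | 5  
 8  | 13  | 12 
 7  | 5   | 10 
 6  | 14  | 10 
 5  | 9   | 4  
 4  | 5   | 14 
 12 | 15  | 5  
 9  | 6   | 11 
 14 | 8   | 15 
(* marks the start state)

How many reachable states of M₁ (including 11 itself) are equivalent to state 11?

States {1,3,7} cannot be reached from the start state, so discard them.
P0 = {4,5,8,9,10,14,15} | {2,6,11,12,13}.
On input p, block {4,5,8,9,10,14,15} splits into {4,5,10,14,15} and {8,9}.
Split {4,5,10,14,15} by δ(·,p) → {5,10,14} and {4,15}.
Split {2,6,11,12,13} by δ(·,p) → {2,6,13} and {11,12}.
No further refinement is possible. Final partition (5 blocks): {5,10,14} | {2,6,13} | {8,9} | {4,15} | {11,12}.
The equivalence class containing 11 is {11,12}, of size 2.

2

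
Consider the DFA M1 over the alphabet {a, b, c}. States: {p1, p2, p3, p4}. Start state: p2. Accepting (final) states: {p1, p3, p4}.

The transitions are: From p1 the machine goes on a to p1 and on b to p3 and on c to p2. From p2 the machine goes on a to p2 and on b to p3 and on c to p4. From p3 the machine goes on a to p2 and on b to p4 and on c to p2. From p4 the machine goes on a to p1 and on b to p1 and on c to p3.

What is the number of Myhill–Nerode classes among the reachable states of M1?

Every state is reachable, so we keep all 4.
P0 = {p1,p3,p4} | {p2}.
Refine {p1,p3,p4} on symbol a: members go to different blocks, giving {p1,p4} and {p3}.
On input b, block {p1,p4} splits into {p1} and {p4}.
Stable partition: {p1} | {p2} | {p3} | {p4} — 4 equivalence classes.

4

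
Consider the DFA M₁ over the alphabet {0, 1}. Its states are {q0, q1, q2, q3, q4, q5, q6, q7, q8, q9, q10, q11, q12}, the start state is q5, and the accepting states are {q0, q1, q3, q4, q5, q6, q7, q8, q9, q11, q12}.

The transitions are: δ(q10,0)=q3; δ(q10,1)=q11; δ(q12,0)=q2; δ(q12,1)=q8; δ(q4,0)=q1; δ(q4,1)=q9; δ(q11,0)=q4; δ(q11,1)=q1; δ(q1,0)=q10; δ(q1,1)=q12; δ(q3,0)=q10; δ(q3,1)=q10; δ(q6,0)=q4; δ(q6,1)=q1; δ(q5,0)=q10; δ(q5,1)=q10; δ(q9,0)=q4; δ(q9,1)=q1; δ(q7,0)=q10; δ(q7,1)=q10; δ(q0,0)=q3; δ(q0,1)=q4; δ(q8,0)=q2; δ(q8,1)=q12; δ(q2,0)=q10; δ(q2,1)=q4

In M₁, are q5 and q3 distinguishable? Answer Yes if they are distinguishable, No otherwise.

No

Reachable states from the start: {q1,q2,q3,q4,q5,q8,q9,q10,q11,q12}. Unreachable: {q0,q6,q7} — drop them.
P0 = {q1,q3,q4,q5,q8,q9,q11,q12} | {q2,q10}.
Refine {q1,q3,q4,q5,q8,q9,q11,q12} on symbol 0: members go to different blocks, giving {q1,q3,q5,q8,q12} and {q4,q9,q11}.
Refine {q1,q3,q5,q8,q12} on symbol 1: members go to different blocks, giving {q1,q8,q12} and {q3,q5}.
Split {q2,q10} by δ(·,0) → {q2} and {q10}.
Refine {q1,q8,q12} on symbol 0: members go to different blocks, giving {q8,q12} and {q1}.
Refine {q4,q9,q11} on symbol 0: members go to different blocks, giving {q9,q11} and {q4}.
No further refinement is possible. Final partition (7 blocks): {q8,q12} | {q2} | {q9,q11} | {q3,q5} | {q10} | {q1} | {q4}.
q5 and q3 lie in the same block of the stable partition, so they are equivalent — no string distinguishes them.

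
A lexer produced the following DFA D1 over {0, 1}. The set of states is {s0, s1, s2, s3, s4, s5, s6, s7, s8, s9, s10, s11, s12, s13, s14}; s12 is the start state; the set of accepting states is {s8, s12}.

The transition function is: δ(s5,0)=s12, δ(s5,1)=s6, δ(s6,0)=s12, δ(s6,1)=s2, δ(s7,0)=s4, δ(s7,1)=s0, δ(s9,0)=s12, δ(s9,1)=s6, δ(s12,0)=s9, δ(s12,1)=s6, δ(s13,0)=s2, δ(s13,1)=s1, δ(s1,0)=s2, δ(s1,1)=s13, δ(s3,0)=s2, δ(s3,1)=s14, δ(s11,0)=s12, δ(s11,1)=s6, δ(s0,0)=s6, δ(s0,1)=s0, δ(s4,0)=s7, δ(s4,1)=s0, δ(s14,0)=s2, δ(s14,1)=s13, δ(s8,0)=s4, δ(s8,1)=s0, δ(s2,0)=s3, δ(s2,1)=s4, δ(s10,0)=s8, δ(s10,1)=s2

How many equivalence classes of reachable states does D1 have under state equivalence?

7

States {s5,s8,s10,s11} cannot be reached from the start state, so discard them.
Initial partition by acceptance: {s12} | {s0,s1,s2,s3,s4,s6,s7,s9,s13,s14}.
On input 0, block {s0,s1,s2,s3,s4,s6,s7,s9,s13,s14} splits into {s0,s1,s2,s3,s4,s7,s13,s14} and {s6,s9}.
On input 0, block {s0,s1,s2,s3,s4,s7,s13,s14} splits into {s1,s2,s3,s4,s7,s13,s14} and {s0}.
On input 1, block {s1,s2,s3,s4,s7,s13,s14} splits into {s1,s2,s3,s13,s14} and {s4,s7}.
Split {s1,s2,s3,s13,s14} by δ(·,1) → {s1,s3,s13,s14} and {s2}.
On input 1, block {s6,s9} splits into {s6} and {s9}.
Stable partition: {s12} | {s1,s3,s13,s14} | {s6} | {s0} | {s4,s7} | {s2} | {s9} — 7 equivalence classes.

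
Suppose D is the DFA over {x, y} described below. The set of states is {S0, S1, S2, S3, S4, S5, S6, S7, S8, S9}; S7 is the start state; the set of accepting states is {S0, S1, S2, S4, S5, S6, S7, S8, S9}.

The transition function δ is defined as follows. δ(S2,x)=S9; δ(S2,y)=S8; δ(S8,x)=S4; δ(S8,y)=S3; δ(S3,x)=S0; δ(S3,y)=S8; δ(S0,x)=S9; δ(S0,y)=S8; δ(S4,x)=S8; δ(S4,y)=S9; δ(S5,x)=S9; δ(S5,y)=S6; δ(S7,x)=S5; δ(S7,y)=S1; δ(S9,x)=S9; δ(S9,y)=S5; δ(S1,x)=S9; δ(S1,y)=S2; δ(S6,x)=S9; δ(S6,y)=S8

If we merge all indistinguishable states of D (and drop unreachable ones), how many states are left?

7

P0 = {S0,S1,S2,S4,S5,S6,S7,S8,S9} | {S3}.
Refine {S0,S1,S2,S4,S5,S6,S7,S8,S9} on symbol y: members go to different blocks, giving {S0,S1,S2,S4,S5,S6,S7,S9} and {S8}.
Refine {S0,S1,S2,S4,S5,S6,S7,S9} on symbol x: members go to different blocks, giving {S0,S1,S2,S5,S6,S7,S9} and {S4}.
Refine {S0,S1,S2,S5,S6,S7,S9} on symbol y: members go to different blocks, giving {S1,S5,S7,S9} and {S0,S2,S6}.
Split {S1,S5,S7,S9} by δ(·,y) → {S1,S5} and {S7,S9}.
Split {S7,S9} by δ(·,x) → {S7} and {S9}.
The partition is now stable with 7 blocks: {S1,S5} | {S3} | {S8} | {S4} | {S0,S2,S6} | {S7} | {S9}.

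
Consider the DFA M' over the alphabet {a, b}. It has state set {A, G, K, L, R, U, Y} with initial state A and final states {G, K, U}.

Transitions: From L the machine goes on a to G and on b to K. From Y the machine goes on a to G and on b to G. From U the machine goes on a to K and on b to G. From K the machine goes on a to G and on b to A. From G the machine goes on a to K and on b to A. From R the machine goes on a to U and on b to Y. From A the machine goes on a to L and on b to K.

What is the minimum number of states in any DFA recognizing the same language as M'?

First remove the unreachable states {R,U,Y}; 4 states remain.
P0 = {G,K} | {A,L}.
Split {A,L} by δ(·,a) → {A} and {L}.
No further refinement is possible. Final partition (3 blocks): {G,K} | {A} | {L}.

3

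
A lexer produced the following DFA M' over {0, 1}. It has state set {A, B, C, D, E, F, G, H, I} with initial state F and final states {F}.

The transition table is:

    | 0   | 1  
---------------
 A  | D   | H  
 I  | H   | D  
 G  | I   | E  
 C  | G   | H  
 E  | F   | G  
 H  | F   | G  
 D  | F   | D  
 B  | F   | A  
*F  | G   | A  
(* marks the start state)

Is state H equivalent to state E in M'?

States {B,C} cannot be reached from the start state, so discard them.
P0 = {F} | {A,D,E,G,H,I}.
On input 0, block {A,D,E,G,H,I} splits into {A,G,I} and {D,E,H}.
Refine {A,G,I} on symbol 0: members go to different blocks, giving {A,I} and {G}.
Refine {D,E,H} on symbol 1: members go to different blocks, giving {E,H} and {D}.
Split {A,I} by δ(·,0) → {A} and {I}.
The partition is now stable with 6 blocks: {F} | {A} | {E,H} | {G} | {D} | {I}.
H and E lie in the same block of the stable partition, so they are equivalent — no string distinguishes them.

Yes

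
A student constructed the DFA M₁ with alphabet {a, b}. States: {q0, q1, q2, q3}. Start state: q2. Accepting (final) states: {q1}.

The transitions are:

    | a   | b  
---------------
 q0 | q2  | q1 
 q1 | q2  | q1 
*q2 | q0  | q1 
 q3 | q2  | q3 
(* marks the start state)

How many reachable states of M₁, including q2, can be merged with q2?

2

First remove the unreachable states {q3}; 3 states remain.
Start with accepting vs non-accepting: {q1} | {q0,q2}.
Stable partition: {q1} | {q0,q2} — 2 equivalence classes.
The equivalence class containing q2 is {q0,q2}, of size 2.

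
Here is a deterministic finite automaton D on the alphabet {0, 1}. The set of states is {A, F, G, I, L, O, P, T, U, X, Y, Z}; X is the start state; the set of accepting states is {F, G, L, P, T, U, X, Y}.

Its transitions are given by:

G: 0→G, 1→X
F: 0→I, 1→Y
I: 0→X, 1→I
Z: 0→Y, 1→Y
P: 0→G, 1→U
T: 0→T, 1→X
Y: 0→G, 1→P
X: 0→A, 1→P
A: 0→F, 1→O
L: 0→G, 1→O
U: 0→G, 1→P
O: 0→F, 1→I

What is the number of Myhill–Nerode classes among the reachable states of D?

States {L,T,Z} cannot be reached from the start state, so discard them.
Initial partition by acceptance: {F,G,P,U,X,Y} | {A,I,O}.
On input 0, block {F,G,P,U,X,Y} splits into {G,P,U,Y} and {F,X}.
Refine {G,P,U,Y} on symbol 1: members go to different blocks, giving {P,U,Y} and {G}.
No further refinement is possible. Final partition (4 blocks): {P,U,Y} | {A,I,O} | {F,X} | {G}.

4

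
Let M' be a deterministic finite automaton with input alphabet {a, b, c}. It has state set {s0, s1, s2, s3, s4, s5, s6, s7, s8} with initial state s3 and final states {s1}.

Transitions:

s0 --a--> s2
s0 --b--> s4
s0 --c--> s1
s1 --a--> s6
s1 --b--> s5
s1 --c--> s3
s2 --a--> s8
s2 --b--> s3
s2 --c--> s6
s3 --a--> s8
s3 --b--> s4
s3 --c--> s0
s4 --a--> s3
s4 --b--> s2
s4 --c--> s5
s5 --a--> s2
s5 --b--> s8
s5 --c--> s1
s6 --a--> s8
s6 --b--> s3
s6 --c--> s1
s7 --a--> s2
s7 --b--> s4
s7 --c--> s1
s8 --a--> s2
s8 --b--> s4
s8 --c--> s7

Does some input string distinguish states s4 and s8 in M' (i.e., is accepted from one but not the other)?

Every state is reachable, so we keep all 9.
Initial partition by acceptance: {s1} | {s0,s2,s3,s4,s5,s6,s7,s8}.
Split {s0,s2,s3,s4,s5,s6,s7,s8} by δ(·,c) → {s0,s5,s6,s7} and {s2,s3,s4,s8}.
Stable partition: {s1} | {s0,s5,s6,s7} | {s2,s3,s4,s8} — 3 equivalence classes.
s4 and s8 lie in the same block of the stable partition, so they are equivalent — no string distinguishes them.

No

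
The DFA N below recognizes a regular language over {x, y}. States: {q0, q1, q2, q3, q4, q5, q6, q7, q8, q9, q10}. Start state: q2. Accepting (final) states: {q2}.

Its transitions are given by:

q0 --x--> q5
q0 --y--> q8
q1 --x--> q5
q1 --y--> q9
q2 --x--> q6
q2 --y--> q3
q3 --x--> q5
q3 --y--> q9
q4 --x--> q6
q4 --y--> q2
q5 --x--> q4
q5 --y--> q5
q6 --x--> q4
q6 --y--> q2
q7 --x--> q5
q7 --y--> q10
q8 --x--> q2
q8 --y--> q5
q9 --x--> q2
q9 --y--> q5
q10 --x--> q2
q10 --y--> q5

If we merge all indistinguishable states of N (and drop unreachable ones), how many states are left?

States {q0,q1,q7,q8,q10} cannot be reached from the start state, so discard them.
P0 = {q2} | {q3,q4,q5,q6,q9}.
Refine {q3,q4,q5,q6,q9} on symbol x: members go to different blocks, giving {q3,q4,q5,q6} and {q9}.
On input y, block {q3,q4,q5,q6} splits into {q4,q6} and {q3} and {q5}.
No further refinement is possible. Final partition (5 blocks): {q2} | {q4,q6} | {q9} | {q3} | {q5}.

5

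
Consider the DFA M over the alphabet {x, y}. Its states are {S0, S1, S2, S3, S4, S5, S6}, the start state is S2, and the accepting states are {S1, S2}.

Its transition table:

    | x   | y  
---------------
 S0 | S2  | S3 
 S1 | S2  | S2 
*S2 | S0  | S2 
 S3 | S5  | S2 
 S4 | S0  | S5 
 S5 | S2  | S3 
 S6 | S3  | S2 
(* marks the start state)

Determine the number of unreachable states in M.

3

No path from S2 leads to S1, S4, S6; the other 4 states are all reachable.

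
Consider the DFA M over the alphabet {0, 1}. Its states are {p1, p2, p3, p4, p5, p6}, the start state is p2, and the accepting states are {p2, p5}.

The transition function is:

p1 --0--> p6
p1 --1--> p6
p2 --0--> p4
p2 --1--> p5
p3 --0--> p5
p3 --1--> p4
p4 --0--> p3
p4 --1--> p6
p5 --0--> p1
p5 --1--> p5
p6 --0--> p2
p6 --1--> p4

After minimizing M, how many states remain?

Every state is reachable, so we keep all 6.
P0 = {p2,p5} | {p1,p3,p4,p6}.
Refine {p1,p3,p4,p6} on symbol 0: members go to different blocks, giving {p1,p4} and {p3,p6}.
No further refinement is possible. Final partition (3 blocks): {p2,p5} | {p1,p4} | {p3,p6}.

3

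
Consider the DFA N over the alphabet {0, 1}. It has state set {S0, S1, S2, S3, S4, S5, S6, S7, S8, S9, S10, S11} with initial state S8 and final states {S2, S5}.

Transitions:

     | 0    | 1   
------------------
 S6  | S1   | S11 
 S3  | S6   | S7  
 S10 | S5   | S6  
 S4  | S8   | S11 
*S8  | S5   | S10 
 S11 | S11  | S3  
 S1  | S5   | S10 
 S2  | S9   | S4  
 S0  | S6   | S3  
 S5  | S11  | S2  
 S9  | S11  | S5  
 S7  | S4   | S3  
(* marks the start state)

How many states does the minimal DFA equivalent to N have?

8

Reachable states from the start: {S1,S2,S3,S4,S5,S6,S7,S8,S9,S10,S11}. Unreachable: {S0} — drop them.
P0 = {S2,S5} | {S1,S3,S4,S6,S7,S8,S9,S10,S11}.
Refine {S2,S5} on symbol 1: members go to different blocks, giving {S2} and {S5}.
Split {S1,S3,S4,S6,S7,S8,S9,S10,S11} by δ(·,0) → {S3,S4,S6,S7,S9,S11} and {S1,S8,S10}.
On input 0, block {S3,S4,S6,S7,S9,S11} splits into {S3,S7,S9,S11} and {S4,S6}.
Refine {S3,S7,S9,S11} on symbol 0: members go to different blocks, giving {S3,S7} and {S9,S11}.
Split {S1,S8,S10} by δ(·,1) → {S1,S8} and {S10}.
Split {S9,S11} by δ(·,1) → {S9} and {S11}.
No further refinement is possible. Final partition (8 blocks): {S2} | {S3,S7} | {S5} | {S1,S8} | {S4,S6} | {S9} | {S10} | {S11}.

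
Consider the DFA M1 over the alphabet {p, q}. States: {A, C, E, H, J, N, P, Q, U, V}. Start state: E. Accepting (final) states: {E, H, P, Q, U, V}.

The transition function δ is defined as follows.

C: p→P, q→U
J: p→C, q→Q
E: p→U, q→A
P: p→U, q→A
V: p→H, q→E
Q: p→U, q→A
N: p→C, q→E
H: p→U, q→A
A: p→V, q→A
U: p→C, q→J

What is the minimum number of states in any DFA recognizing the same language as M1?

6

Reachable states from the start: {A,C,E,H,J,P,Q,U,V}. Unreachable: {N} — drop them.
P0 = {E,H,P,Q,U,V} | {A,C,J}.
On input p, block {E,H,P,Q,U,V} splits into {E,H,P,Q,V} and {U}.
On input p, block {E,H,P,Q,V} splits into {E,H,P,Q} and {V}.
Refine {A,C,J} on symbol p: members go to different blocks, giving {J} and {A} and {C}.
Stable partition: {E,H,P,Q} | {J} | {U} | {V} | {A} | {C} — 6 equivalence classes.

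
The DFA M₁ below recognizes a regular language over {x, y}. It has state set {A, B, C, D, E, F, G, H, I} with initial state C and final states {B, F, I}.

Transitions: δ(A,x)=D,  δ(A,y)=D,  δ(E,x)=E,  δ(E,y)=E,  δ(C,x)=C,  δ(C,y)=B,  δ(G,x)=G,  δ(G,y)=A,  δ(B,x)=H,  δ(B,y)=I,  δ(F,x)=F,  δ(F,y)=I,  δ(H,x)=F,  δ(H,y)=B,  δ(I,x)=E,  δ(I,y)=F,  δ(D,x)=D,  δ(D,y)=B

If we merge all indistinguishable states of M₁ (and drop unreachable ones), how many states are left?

Reachable states from the start: {B,C,E,F,H,I}. Unreachable: {A,D,G} — drop them.
Start with accepting vs non-accepting: {B,F,I} | {C,E,H}.
On input x, block {B,F,I} splits into {B,I} and {F}.
Refine {B,I} on symbol y: members go to different blocks, giving {B} and {I}.
Split {C,E,H} by δ(·,x) → {C,E} and {H}.
Split {C,E} by δ(·,y) → {C} and {E}.
Stable partition: {B} | {C} | {F} | {I} | {H} | {E} — 6 equivalence classes.

6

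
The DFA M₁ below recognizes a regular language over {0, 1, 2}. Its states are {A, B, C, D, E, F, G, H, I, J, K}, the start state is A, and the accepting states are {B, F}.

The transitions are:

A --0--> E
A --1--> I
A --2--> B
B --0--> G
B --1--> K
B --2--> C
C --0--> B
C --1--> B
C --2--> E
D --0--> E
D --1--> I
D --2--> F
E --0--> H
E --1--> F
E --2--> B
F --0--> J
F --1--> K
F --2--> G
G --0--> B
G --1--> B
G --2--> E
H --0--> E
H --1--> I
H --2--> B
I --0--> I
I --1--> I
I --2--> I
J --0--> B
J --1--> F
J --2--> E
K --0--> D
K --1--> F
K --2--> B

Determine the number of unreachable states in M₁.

0

Every one of the 11 states is reachable from A.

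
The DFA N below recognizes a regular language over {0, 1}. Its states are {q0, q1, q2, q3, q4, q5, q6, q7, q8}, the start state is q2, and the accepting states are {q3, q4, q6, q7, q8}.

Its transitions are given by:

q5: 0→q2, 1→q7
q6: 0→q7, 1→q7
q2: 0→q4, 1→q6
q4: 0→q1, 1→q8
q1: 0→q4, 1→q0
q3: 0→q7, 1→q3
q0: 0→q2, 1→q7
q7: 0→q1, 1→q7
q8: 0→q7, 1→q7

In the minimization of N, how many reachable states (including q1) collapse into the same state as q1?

States {q3,q5} cannot be reached from the start state, so discard them.
Start with accepting vs non-accepting: {q4,q6,q7,q8} | {q0,q1,q2}.
Split {q4,q6,q7,q8} by δ(·,0) → {q4,q7} and {q6,q8}.
Split {q4,q7} by δ(·,1) → {q4} and {q7}.
Refine {q0,q1,q2} on symbol 0: members go to different blocks, giving {q1,q2} and {q0}.
Split {q1,q2} by δ(·,1) → {q1} and {q2}.
No further refinement is possible. Final partition (6 blocks): {q4} | {q1} | {q6,q8} | {q7} | {q0} | {q2}.
State q1 belongs to the block {q1}, which has 1 states.

1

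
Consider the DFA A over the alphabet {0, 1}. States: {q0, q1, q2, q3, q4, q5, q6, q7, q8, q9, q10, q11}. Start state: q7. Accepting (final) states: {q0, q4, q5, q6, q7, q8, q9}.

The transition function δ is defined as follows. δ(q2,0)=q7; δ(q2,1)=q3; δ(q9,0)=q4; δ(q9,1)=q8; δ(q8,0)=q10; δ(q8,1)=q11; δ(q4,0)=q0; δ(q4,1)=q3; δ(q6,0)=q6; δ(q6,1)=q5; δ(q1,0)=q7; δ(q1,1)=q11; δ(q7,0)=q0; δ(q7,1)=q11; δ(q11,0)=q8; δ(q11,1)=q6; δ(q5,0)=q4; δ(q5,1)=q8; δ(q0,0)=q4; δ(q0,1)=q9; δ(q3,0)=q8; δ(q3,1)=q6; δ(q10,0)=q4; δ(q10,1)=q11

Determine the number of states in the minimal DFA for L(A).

Reachable states from the start: {q0,q3,q4,q5,q6,q7,q8,q9,q10,q11}. Unreachable: {q1,q2} — drop them.
Start with accepting vs non-accepting: {q0,q4,q5,q6,q7,q8,q9} | {q3,q10,q11}.
Refine {q0,q4,q5,q6,q7,q8,q9} on symbol 0: members go to different blocks, giving {q0,q4,q5,q6,q7,q9} and {q8}.
Refine {q0,q4,q5,q6,q7,q9} on symbol 1: members go to different blocks, giving {q0,q6} and {q4,q7} and {q5,q9}.
Split {q0,q6} by δ(·,0) → {q0} and {q6}.
Refine {q3,q10,q11} on symbol 0: members go to different blocks, giving {q3,q11} and {q10}.
No further refinement is possible. Final partition (7 blocks): {q0} | {q3,q11} | {q8} | {q4,q7} | {q5,q9} | {q6} | {q10}.

7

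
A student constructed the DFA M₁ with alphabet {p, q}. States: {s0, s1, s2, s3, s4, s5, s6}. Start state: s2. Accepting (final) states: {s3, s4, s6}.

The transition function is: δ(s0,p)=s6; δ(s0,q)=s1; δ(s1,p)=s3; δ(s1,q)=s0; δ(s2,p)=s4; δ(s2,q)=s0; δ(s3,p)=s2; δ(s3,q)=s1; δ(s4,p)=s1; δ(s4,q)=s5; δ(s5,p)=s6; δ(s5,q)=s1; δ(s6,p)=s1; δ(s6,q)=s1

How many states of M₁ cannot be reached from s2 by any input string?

0

Every one of the 7 states is reachable from s2.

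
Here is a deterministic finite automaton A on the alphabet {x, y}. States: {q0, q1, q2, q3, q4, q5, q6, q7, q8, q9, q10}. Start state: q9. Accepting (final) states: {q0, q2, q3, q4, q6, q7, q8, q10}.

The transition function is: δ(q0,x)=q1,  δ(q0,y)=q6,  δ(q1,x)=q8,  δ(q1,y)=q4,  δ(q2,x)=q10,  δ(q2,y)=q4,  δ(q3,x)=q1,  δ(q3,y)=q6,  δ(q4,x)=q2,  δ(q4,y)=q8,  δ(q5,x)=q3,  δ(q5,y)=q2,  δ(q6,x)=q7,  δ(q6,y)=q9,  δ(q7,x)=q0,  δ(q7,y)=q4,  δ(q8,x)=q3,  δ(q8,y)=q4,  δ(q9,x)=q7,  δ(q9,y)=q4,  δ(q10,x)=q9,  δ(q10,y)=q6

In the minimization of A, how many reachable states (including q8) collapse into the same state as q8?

3

First remove the unreachable states {q5}; 10 states remain.
P0 = {q0,q2,q3,q4,q6,q7,q8,q10} | {q1,q9}.
On input x, block {q0,q2,q3,q4,q6,q7,q8,q10} splits into {q2,q4,q6,q7,q8} and {q0,q3,q10}.
On input x, block {q2,q4,q6,q7,q8} splits into {q2,q7,q8} and {q4,q6}.
Refine {q4,q6} on symbol y: members go to different blocks, giving {q4} and {q6}.
No further refinement is possible. Final partition (5 blocks): {q2,q7,q8} | {q1,q9} | {q0,q3,q10} | {q4} | {q6}.
The equivalence class containing q8 is {q2,q7,q8}, of size 3.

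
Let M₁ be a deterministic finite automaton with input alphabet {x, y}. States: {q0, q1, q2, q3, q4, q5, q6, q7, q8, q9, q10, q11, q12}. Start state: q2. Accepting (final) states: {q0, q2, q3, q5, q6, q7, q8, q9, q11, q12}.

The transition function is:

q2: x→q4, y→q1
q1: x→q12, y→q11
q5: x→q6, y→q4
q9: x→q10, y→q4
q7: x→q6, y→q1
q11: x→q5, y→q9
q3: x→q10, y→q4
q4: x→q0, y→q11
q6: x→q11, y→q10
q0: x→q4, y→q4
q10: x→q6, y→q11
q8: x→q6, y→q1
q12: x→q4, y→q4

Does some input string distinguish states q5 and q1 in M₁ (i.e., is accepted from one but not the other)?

First remove the unreachable states {q3,q7,q8}; 10 states remain.
P0 = {q0,q2,q5,q6,q9,q11,q12} | {q1,q4,q10}.
Split {q0,q2,q5,q6,q9,q11,q12} by δ(·,x) → {q0,q2,q9,q12} and {q5,q6,q11}.
Split {q1,q4,q10} by δ(·,x) → {q1,q4} and {q10}.
On input x, block {q0,q2,q9,q12} splits into {q0,q2,q12} and {q9}.
Split {q5,q6,q11} by δ(·,y) → {q5} and {q6} and {q11}.
The partition is now stable with 7 blocks: {q0,q2,q12} | {q1,q4} | {q5} | {q10} | {q9} | {q6} | {q11}.
q5 and q1 end up in different blocks, so they are distinguishable. For instance, the string 'ε' is accepted from only q5.

Yes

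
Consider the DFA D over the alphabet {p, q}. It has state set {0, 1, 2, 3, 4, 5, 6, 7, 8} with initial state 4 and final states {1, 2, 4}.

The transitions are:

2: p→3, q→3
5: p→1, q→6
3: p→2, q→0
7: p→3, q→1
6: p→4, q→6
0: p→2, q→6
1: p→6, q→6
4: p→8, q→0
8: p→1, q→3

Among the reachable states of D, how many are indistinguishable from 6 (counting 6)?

4

States {5,7} cannot be reached from the start state, so discard them.
P0 = {1,2,4} | {0,3,6,8}.
Stable partition: {1,2,4} | {0,3,6,8} — 2 equivalence classes.
State 6 belongs to the block {0,3,6,8}, which has 4 states.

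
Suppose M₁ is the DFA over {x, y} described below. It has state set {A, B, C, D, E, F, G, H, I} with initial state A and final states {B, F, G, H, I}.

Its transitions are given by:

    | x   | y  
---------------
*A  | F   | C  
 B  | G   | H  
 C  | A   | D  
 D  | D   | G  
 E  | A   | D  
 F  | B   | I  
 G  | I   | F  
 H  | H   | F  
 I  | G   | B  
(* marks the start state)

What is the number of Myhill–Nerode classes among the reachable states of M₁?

First remove the unreachable states {E}; 8 states remain.
Initial partition by acceptance: {B,F,G,H,I} | {A,C,D}.
On input x, block {A,C,D} splits into {C,D} and {A}.
Refine {C,D} on symbol x: members go to different blocks, giving {C} and {D}.
Stable partition: {B,F,G,H,I} | {C} | {A} | {D} — 4 equivalence classes.

4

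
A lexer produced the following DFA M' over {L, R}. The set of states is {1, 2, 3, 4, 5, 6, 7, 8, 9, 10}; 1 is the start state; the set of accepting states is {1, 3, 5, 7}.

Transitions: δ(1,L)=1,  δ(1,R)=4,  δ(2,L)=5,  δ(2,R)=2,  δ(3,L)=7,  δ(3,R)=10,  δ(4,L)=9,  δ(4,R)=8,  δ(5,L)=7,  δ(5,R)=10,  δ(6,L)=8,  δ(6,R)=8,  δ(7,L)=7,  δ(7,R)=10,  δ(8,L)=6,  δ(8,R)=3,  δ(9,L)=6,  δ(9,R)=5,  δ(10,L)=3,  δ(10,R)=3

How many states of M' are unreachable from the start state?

No path from 1 leads to 2; the other 9 states are all reachable.

1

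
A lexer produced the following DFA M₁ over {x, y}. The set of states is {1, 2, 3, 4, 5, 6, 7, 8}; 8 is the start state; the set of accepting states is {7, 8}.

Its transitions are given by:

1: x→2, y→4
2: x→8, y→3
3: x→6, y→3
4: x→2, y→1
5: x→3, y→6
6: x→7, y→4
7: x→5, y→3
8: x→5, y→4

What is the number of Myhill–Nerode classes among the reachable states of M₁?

P0 = {7,8} | {1,2,3,4,5,6}.
Split {1,2,3,4,5,6} by δ(·,x) → {1,3,4,5} and {2,6}.
On input x, block {1,3,4,5} splits into {1,3,4} and {5}.
Stable partition: {7,8} | {1,3,4} | {2,6} | {5} — 4 equivalence classes.

4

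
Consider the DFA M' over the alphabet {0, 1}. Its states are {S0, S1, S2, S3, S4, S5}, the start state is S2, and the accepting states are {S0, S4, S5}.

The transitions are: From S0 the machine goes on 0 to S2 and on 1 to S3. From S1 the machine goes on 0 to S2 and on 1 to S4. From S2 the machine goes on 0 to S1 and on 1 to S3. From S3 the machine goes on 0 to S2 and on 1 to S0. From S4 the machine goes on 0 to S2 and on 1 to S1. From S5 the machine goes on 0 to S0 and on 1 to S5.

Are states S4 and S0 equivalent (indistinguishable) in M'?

Yes

Reachable states from the start: {S0,S1,S2,S3,S4}. Unreachable: {S5} — drop them.
Start with accepting vs non-accepting: {S0,S4} | {S1,S2,S3}.
On input 1, block {S1,S2,S3} splits into {S1,S3} and {S2}.
Stable partition: {S0,S4} | {S1,S3} | {S2} — 3 equivalence classes.
S4 and S0 lie in the same block of the stable partition, so they are equivalent — no string distinguishes them.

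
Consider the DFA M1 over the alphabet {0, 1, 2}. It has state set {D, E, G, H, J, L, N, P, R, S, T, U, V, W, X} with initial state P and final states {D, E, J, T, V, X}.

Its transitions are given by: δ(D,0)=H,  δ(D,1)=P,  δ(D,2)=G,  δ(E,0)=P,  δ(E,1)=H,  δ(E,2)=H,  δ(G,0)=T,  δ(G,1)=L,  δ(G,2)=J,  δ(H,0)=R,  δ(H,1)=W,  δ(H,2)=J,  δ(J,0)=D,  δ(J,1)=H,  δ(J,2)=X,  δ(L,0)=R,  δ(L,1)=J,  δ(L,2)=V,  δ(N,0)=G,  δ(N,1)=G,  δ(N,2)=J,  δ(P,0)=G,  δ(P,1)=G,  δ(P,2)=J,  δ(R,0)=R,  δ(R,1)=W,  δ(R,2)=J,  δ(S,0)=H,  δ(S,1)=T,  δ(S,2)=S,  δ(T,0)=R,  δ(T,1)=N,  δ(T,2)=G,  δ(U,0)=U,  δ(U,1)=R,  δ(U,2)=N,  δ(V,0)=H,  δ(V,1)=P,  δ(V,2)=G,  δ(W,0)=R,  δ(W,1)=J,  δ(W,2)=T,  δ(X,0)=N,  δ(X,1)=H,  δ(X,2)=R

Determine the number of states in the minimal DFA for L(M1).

First remove the unreachable states {E,S,U}; 12 states remain.
Initial partition by acceptance: {D,J,T,V,X} | {G,H,L,N,P,R,W}.
Split {D,J,T,V,X} by δ(·,0) → {D,T,V,X} and {J}.
On input 0, block {G,H,L,N,P,R,W} splits into {H,L,N,P,R,W} and {G}.
On input 2, block {D,T,V,X} splits into {D,T,V} and {X}.
On input 0, block {H,L,N,P,R,W} splits into {H,L,R,W} and {N,P}.
Refine {H,L,R,W} on symbol 1: members go to different blocks, giving {H,R} and {L,W}.
Stable partition: {D,T,V} | {H,R} | {J} | {G} | {X} | {N,P} | {L,W} — 7 equivalence classes.

7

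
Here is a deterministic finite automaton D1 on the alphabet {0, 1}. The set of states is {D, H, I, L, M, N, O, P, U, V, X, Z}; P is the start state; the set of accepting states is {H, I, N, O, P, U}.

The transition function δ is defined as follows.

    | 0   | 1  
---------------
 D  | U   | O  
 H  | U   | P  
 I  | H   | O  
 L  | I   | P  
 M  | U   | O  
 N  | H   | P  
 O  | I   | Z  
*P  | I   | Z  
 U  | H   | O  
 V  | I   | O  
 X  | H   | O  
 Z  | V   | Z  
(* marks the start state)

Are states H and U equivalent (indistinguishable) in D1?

Yes

First remove the unreachable states {D,L,M,N,X}; 7 states remain.
P0 = {H,I,O,P,U} | {V,Z}.
Refine {H,I,O,P,U} on symbol 1: members go to different blocks, giving {H,I,U} and {O,P}.
Split {V,Z} by δ(·,0) → {V} and {Z}.
No further refinement is possible. Final partition (4 blocks): {H,I,U} | {V} | {O,P} | {Z}.
H and U lie in the same block of the stable partition, so they are equivalent — no string distinguishes them.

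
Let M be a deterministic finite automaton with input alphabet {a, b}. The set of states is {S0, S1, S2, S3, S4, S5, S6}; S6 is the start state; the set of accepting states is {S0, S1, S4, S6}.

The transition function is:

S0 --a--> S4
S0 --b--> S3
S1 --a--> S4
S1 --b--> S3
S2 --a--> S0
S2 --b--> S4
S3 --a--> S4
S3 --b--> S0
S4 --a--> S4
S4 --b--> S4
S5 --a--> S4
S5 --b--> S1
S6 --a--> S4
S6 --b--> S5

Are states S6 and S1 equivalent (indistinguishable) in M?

Yes

States {S2} cannot be reached from the start state, so discard them.
Initial partition by acceptance: {S0,S1,S4,S6} | {S3,S5}.
Split {S0,S1,S4,S6} by δ(·,b) → {S0,S1,S6} and {S4}.
The partition is now stable with 3 blocks: {S0,S1,S6} | {S3,S5} | {S4}.
S6 and S1 lie in the same block of the stable partition, so they are equivalent — no string distinguishes them.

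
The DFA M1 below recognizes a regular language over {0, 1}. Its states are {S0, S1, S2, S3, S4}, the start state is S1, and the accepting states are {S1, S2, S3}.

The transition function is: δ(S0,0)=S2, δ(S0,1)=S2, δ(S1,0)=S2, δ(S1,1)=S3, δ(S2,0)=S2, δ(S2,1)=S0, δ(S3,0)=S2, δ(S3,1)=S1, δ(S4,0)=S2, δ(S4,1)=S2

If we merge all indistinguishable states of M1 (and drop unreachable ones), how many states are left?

First remove the unreachable states {S4}; 4 states remain.
Start with accepting vs non-accepting: {S1,S2,S3} | {S0}.
Refine {S1,S2,S3} on symbol 1: members go to different blocks, giving {S1,S3} and {S2}.
Stable partition: {S1,S3} | {S0} | {S2} — 3 equivalence classes.

3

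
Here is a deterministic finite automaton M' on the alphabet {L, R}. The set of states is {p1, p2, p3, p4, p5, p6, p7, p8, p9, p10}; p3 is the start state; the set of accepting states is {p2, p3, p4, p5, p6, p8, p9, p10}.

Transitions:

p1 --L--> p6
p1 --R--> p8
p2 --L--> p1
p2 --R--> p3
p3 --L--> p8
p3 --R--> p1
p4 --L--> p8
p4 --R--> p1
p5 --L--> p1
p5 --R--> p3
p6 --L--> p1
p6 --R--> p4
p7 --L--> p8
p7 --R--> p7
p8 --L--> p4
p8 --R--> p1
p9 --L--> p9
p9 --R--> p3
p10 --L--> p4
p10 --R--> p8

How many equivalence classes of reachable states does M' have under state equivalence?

Reachable states from the start: {p1,p3,p4,p6,p8}. Unreachable: {p2,p5,p7,p9,p10} — drop them.
Initial partition by acceptance: {p3,p4,p6,p8} | {p1}.
Refine {p3,p4,p6,p8} on symbol L: members go to different blocks, giving {p3,p4,p8} and {p6}.
No further refinement is possible. Final partition (3 blocks): {p3,p4,p8} | {p1} | {p6}.

3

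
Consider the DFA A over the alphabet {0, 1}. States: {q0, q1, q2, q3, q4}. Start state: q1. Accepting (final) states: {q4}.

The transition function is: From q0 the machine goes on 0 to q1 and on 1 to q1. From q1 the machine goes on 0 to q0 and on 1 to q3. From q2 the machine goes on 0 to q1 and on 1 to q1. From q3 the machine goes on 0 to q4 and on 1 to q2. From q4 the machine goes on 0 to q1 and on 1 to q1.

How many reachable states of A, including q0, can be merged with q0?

Every state is reachable, so we keep all 5.
Start with accepting vs non-accepting: {q4} | {q0,q1,q2,q3}.
On input 0, block {q0,q1,q2,q3} splits into {q0,q1,q2} and {q3}.
Split {q0,q1,q2} by δ(·,1) → {q0,q2} and {q1}.
Stable partition: {q4} | {q0,q2} | {q3} | {q1} — 4 equivalence classes.
State q0 belongs to the block {q0,q2}, which has 2 states.

2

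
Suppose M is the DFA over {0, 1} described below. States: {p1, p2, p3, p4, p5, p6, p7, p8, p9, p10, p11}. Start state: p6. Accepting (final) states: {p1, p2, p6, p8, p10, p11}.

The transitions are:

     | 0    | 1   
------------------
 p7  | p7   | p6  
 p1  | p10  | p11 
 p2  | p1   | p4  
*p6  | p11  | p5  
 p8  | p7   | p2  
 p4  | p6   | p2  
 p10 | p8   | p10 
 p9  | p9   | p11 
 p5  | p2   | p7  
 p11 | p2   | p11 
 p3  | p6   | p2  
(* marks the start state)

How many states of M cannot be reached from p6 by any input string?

Starting at p6 and following transitions, the reachable set is {p1, p2, p4, p5, p6, p7, p8, p10, p11}. That leaves p3, p9 unreachable — 2 in total.

2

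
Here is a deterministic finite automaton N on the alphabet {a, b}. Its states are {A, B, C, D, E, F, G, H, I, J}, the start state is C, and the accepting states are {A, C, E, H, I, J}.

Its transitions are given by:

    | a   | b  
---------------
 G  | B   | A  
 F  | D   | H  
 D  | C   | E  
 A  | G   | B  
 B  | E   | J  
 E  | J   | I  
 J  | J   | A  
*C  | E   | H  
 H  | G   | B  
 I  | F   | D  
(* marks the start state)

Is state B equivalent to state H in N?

Start with accepting vs non-accepting: {A,C,E,H,I,J} | {B,D,F,G}.
On input a, block {A,C,E,H,I,J} splits into {A,H,I} and {C,E,J}.
Refine {B,D,F,G} on symbol a: members go to different blocks, giving {B,D} and {F,G}.
No further refinement is possible. Final partition (4 blocks): {A,H,I} | {B,D} | {C,E,J} | {F,G}.
B and H end up in different blocks, so they are distinguishable. For instance, the string 'ε' is accepted from only H.

No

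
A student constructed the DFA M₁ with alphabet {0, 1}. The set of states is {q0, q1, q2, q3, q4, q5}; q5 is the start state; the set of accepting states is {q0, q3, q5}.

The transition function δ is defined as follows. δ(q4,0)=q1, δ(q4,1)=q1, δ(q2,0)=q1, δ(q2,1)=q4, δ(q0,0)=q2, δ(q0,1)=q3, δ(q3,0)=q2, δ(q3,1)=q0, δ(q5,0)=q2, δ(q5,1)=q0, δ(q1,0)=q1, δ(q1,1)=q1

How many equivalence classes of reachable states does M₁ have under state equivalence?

2

All states are reachable from the start state.
P0 = {q0,q3,q5} | {q1,q2,q4}.
The partition is now stable with 2 blocks: {q0,q3,q5} | {q1,q2,q4}.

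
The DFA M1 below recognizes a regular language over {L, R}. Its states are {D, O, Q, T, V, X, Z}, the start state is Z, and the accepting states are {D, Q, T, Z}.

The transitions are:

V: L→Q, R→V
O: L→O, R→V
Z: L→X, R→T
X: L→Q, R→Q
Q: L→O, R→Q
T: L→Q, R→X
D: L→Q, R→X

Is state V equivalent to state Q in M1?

States {D} cannot be reached from the start state, so discard them.
Initial partition by acceptance: {Q,T,Z} | {O,V,X}.
On input L, block {Q,T,Z} splits into {Q,Z} and {T}.
Split {Q,Z} by δ(·,R) → {Q} and {Z}.
On input L, block {O,V,X} splits into {V,X} and {O}.
Refine {V,X} on symbol R: members go to different blocks, giving {X} and {V}.
The partition is now stable with 6 blocks: {Q} | {X} | {T} | {Z} | {O} | {V}.
V and Q end up in different blocks, so they are distinguishable. For instance, the string 'ε' is accepted from only Q.

No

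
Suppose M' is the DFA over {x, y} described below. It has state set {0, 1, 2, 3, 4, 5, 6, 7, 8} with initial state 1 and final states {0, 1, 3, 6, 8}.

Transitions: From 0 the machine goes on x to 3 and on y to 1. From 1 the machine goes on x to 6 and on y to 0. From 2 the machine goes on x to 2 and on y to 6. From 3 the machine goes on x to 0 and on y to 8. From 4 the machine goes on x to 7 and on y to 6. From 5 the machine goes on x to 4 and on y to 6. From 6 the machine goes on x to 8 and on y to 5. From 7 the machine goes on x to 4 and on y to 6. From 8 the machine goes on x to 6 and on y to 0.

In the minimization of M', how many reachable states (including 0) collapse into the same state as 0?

2

States {2} cannot be reached from the start state, so discard them.
Start with accepting vs non-accepting: {0,1,3,6,8} | {4,5,7}.
Split {0,1,3,6,8} by δ(·,y) → {0,1,3,8} and {6}.
Refine {0,1,3,8} on symbol x: members go to different blocks, giving {0,3} and {1,8}.
No further refinement is possible. Final partition (4 blocks): {0,3} | {4,5,7} | {6} | {1,8}.
State 0 belongs to the block {0,3}, which has 2 states.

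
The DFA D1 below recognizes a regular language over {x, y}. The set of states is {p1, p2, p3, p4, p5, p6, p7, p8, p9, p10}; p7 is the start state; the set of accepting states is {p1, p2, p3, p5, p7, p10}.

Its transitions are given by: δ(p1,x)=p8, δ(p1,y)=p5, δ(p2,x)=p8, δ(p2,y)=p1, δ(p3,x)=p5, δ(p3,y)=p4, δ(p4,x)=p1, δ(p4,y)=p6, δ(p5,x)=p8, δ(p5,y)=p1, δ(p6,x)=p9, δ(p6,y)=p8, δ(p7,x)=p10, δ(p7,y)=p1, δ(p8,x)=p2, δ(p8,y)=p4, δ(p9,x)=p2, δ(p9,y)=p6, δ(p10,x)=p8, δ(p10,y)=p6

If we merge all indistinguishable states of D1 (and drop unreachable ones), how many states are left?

6

Reachable states from the start: {p1,p2,p4,p5,p6,p7,p8,p9,p10}. Unreachable: {p3} — drop them.
P0 = {p1,p2,p5,p7,p10} | {p4,p6,p8,p9}.
Split {p1,p2,p5,p7,p10} by δ(·,x) → {p1,p2,p5,p10} and {p7}.
Split {p1,p2,p5,p10} by δ(·,y) → {p1,p2,p5} and {p10}.
Refine {p4,p6,p8,p9} on symbol x: members go to different blocks, giving {p4,p8,p9} and {p6}.
Split {p4,p8,p9} by δ(·,y) → {p4,p9} and {p8}.
Stable partition: {p1,p2,p5} | {p4,p9} | {p7} | {p10} | {p6} | {p8} — 6 equivalence classes.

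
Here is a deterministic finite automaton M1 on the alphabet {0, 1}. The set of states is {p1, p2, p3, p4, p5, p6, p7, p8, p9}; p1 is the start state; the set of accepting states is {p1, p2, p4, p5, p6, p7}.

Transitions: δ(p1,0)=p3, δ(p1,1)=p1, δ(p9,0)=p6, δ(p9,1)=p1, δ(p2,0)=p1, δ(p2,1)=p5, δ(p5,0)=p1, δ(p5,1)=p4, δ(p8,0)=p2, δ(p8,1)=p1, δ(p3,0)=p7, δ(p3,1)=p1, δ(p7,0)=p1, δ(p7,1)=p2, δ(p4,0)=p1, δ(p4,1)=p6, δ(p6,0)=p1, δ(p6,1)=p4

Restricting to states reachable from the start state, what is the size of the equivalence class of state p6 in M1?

First remove the unreachable states {p8,p9}; 7 states remain.
P0 = {p1,p2,p4,p5,p6,p7} | {p3}.
Refine {p1,p2,p4,p5,p6,p7} on symbol 0: members go to different blocks, giving {p2,p4,p5,p6,p7} and {p1}.
The partition is now stable with 3 blocks: {p2,p4,p5,p6,p7} | {p3} | {p1}.
State p6 belongs to the block {p2,p4,p5,p6,p7}, which has 5 states.

5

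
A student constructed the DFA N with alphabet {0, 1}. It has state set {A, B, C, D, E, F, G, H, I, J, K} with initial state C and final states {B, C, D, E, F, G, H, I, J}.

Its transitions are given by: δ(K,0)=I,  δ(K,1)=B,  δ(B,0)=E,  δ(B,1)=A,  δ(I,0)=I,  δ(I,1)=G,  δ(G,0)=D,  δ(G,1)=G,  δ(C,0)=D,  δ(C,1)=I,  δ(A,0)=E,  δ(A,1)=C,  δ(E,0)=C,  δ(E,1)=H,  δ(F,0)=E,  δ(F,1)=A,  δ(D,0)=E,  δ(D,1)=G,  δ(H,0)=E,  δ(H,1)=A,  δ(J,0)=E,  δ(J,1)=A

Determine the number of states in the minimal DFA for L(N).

7

Reachable states from the start: {A,C,D,E,G,H,I}. Unreachable: {B,F,J,K} — drop them.
P0 = {C,D,E,G,H,I} | {A}.
Refine {C,D,E,G,H,I} on symbol 1: members go to different blocks, giving {C,D,E,G,I} and {H}.
On input 1, block {C,D,E,G,I} splits into {C,D,G,I} and {E}.
On input 0, block {C,D,G,I} splits into {C,G,I} and {D}.
Split {C,G,I} by δ(·,0) → {C,G} and {I}.
Split {C,G} by δ(·,1) → {C} and {G}.
No further refinement is possible. Final partition (7 blocks): {C} | {A} | {H} | {E} | {D} | {I} | {G}.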